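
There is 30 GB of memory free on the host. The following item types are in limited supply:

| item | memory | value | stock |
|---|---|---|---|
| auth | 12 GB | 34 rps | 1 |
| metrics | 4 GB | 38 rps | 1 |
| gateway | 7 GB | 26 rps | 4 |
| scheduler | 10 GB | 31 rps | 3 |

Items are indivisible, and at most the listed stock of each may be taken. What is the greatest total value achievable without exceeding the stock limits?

124 rps

Best selections within memory 30 and stock limits:
- 1×auth + 1×metrics + 2×gateway: memory 30, value 124
- 1×metrics + 2×gateway + 1×scheduler: memory 28, value 121
- 1×metrics + 3×gateway: memory 25, value 116
Best: 124 rps.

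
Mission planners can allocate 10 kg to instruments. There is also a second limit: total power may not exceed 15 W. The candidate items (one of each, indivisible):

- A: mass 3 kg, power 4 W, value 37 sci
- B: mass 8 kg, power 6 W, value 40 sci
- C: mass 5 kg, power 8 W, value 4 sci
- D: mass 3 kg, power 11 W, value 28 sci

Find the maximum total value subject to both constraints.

65 sci

Feasible sets respecting both limits:
- A+D: mass 6, power 15, value 65
- A+C: mass 8, power 12, value 41
- B: mass 8, power 6, value 40
- A: mass 3, power 4, value 37
Best: 65 sci.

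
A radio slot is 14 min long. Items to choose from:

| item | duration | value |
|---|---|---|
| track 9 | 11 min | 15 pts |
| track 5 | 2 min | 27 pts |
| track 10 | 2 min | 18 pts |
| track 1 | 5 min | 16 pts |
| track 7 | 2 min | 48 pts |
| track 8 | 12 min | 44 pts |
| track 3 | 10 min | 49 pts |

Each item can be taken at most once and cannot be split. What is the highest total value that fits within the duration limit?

124 pts

This is a 0/1 knapsack; check combinations near the capacity.
- track 5+track 7+track 3: duration 2+2+10=14, value 27+48+49=124
- track 10+track 7+track 3: duration 2+2+10=14, value 18+48+49=115
- track 5+track 10+track 1+track 7: duration 2+2+5+2=11, value 27+18+16+48=109
- track 7+track 3: duration 2+10=12, value 48+49=97
- track 5+track 10+track 3: duration 2+2+10=14, value 27+18+49=94
Best: 124 pts.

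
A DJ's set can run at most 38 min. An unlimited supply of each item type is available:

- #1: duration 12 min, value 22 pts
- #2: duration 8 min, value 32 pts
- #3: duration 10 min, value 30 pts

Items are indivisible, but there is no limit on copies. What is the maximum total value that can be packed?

Best value-per-unit is #2 at 32/8, and filling with it alone uses duration 4×8=32. No mix of the others beats 4×32 = 128.

128 pts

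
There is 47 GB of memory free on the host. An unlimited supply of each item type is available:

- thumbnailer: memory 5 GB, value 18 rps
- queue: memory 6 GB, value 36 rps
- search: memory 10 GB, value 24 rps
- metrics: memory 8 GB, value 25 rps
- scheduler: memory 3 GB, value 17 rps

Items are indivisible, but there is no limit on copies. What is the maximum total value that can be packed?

Best value-per-unit is queue at 36/6; filling with it alone gives 7×36 = 252.
Optimal mix: 1×thumbnailer + 7×queue → memory 47, value 270.

270 rps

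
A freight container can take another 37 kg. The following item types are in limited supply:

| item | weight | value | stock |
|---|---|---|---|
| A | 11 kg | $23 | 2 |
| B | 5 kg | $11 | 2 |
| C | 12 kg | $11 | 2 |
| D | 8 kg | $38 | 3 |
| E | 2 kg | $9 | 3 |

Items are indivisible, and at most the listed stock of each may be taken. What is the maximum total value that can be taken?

Top feasible selections:
- 1×B + 3×D + 3×E: weight 35, value 152
- 1×A + 3×D + 1×E: weight 37, value 146
Best: $152.

$152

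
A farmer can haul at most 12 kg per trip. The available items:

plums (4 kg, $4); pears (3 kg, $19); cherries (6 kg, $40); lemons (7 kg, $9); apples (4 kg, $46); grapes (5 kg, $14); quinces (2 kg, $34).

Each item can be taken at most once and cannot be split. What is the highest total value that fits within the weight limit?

Check high-value combinations within 12 kg:
- cherries+apples+quinces: weight 6+4+2=12, value 40+46+34=120
- pears+apples+quinces: weight 3+4+2=9, value 19+46+34=99
- apples+grapes+quinces: weight 4+5+2=11, value 46+14+34=94
Best: $120.

$120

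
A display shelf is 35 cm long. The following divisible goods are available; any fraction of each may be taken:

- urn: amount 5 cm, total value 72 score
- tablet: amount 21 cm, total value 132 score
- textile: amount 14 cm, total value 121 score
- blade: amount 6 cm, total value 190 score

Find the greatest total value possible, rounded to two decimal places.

Take in order of value per unit:
- blade (190/6 per unit): all 6 → value 190, running total 190.00
- urn (72/5 per unit): all 5 → value 72, running total 262.00
- textile (121/14 per unit): all 14 → value 121, running total 383.00
- tablet (132/21 per unit): 10 of 21 → value 10×132/21 = 62.8571, running total 445.86
Total 445.86.

445.86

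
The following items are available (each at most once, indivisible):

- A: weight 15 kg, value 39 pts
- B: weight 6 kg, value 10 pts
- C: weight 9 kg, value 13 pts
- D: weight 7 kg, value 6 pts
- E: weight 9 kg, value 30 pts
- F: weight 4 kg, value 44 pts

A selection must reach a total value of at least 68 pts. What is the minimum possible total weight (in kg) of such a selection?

13

Subsets with value ≥ 68, sorted by total weight:
- E+F: weight 13, value 74
- B+E+F: weight 19, value 84
- A+F: weight 19, value 83
- D+E+F: weight 20, value 80
Minimum weight: 13 kg.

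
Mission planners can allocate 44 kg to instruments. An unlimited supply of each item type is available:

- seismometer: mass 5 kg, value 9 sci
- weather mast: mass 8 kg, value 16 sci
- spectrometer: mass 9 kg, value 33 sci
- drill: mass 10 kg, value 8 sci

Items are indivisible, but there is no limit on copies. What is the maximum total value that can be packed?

148 sci

Best value-per-unit is spectrometer at 33/9; filling with it alone gives 4×33 = 132.
Optimal mix: 1×weather mast + 4×spectrometer → mass 44, value 148.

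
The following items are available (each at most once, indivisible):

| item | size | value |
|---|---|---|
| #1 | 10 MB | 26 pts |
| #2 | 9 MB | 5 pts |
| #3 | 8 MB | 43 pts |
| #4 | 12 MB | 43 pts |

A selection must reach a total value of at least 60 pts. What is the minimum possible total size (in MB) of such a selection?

18

Subsets with value ≥ 60, sorted by total size:
- #1+#3: size 18, value 69
- #3+#4: size 20, value 86
- #1+#4: size 22, value 69
Minimum size: 18 MB.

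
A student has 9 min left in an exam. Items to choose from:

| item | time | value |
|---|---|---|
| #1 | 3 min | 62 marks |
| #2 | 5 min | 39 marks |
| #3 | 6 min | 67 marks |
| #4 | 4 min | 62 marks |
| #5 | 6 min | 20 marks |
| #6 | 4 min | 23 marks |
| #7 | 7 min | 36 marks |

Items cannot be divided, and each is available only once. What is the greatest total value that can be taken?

Check high-value combinations within 9 min:
- #1+#3: time 3+6=9, value 62+67=129
- #1+#4: time 3+4=7, value 62+62=124
- #1+#2: time 3+5=8, value 62+39=101
Best: 129 marks.

129 marks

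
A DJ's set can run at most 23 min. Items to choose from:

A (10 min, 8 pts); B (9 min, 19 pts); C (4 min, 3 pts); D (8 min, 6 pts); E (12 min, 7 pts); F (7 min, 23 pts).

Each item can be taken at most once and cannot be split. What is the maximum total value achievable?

45 pts

This is a 0/1 knapsack; check combinations near the capacity.
- B+C+F: duration 9+4+7=20, value 19+3+23=45
- B+F: duration 9+7=16, value 19+23=42
- A+C+F: duration 10+4+7=21, value 8+3+23=34
- C+E+F: duration 4+12+7=23, value 3+7+23=33
- C+D+F: duration 4+8+7=19, value 3+6+23=32
Best: 45 pts.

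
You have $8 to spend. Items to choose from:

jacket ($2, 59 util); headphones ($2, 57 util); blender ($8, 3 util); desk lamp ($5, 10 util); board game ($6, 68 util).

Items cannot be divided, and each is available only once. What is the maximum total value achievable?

Check high-value combinations within $8:
- jacket+board game: cost 2+6=8, value 59+68=127
- headphones+board game: cost 2+6=8, value 57+68=125
- jacket+headphones: cost 2+2=4, value 59+57=116
Best: 127 util.

127 util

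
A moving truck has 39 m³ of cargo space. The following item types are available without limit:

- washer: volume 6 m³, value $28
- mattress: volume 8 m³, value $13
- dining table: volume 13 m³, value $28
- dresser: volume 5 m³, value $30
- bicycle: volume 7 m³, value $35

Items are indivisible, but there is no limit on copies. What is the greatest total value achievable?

$220

Best value-per-unit is dresser at 30/5; filling with it alone gives 7×30 = 210.
Optimal mix: 5×dresser + 2×bicycle → volume 39, value 220.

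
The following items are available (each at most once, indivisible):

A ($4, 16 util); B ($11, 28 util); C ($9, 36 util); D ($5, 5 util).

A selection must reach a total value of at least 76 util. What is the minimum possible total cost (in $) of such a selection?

Subsets with value ≥ 76, sorted by total cost:
- A+B+C: cost 24, value 80
- A+B+C+D: cost 29, value 85
Minimum cost: 24 $.

24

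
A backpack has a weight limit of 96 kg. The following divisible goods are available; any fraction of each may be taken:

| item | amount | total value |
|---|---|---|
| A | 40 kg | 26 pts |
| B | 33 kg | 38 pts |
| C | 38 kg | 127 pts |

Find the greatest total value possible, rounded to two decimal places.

181.25

Take in order of value per unit:
- C (127/38 per unit): all 38 → value 127, running total 127.00
- B (38/33 per unit): all 33 → value 38, running total 165.00
- A (26/40 per unit): 25 of 40 → value 25×26/40 = 16.2500, running total 181.25
Total 181.25.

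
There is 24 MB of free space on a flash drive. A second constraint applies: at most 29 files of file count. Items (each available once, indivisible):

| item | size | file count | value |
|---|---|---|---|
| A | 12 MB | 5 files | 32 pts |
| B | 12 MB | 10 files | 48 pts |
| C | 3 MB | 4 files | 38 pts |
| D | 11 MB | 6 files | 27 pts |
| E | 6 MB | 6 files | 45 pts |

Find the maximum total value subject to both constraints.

131 pts

Feasible sets respecting both limits:
- B+C+E: size 21, file count 20, value 131
- A+C+E: size 21, file count 15, value 115
- C+D+E: size 20, file count 16, value 110
- B+E: size 18, file count 16, value 93
Best: 131 pts.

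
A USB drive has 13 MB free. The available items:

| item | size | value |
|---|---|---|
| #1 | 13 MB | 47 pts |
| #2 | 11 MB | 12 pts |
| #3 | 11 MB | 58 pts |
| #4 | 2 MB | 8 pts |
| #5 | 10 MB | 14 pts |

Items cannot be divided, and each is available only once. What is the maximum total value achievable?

This is a 0/1 knapsack; check combinations near the capacity.
- #3+#4: size 11+2=13, value 58+8=66
- #3: size 11, value 58
- #1: size 13, value 47
- #4+#5: size 2+10=12, value 8+14=22
- #2+#4: size 11+2=13, value 12+8=20
Best: 66 pts.

66 pts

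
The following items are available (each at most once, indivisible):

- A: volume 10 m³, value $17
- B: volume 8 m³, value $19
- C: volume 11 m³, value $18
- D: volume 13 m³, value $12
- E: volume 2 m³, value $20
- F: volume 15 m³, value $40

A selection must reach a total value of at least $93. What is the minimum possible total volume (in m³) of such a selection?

Subsets with value ≥ 93, sorted by total volume:
- A+B+E+F: volume 35, value 96
- B+C+E+F: volume 36, value 97
- A+C+E+F: volume 38, value 95
- A+B+C+F: volume 44, value 94
Minimum volume: 35 m³.

35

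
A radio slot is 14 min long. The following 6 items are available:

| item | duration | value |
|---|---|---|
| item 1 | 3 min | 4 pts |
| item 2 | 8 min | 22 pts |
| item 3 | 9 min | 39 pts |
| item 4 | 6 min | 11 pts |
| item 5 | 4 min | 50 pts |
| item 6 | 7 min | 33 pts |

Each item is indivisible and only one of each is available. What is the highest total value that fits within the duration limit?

89 pts

Check high-value combinations within 14 min:
- item 3+item 5: duration 9+4=13, value 39+50=89
- item 1+item 5+item 6: duration 3+4+7=14, value 4+50+33=87
- item 5+item 6: duration 4+7=11, value 50+33=83
- item 2+item 5: duration 8+4=12, value 22+50=72
Best: 89 pts.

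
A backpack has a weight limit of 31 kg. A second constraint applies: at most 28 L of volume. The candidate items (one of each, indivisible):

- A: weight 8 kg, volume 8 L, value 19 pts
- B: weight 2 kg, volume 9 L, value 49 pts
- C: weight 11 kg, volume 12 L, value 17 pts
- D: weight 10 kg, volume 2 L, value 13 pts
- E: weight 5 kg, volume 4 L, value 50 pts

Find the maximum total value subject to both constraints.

Feasible sets respecting both limits:
- A+B+D+E: weight 25, volume 23, value 131
- B+C+D+E: weight 28, volume 27, value 129
- A+B+E: weight 15, volume 21, value 118
- B+C+E: weight 18, volume 25, value 116
Best: 131 pts.

131 pts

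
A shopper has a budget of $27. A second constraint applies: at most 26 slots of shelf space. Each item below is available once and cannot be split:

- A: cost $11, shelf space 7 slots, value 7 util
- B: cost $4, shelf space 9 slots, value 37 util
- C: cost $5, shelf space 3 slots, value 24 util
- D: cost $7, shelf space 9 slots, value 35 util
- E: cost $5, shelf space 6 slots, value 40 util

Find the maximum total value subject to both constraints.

Feasible sets respecting both limits:
- B+D+E: cost 16, shelf space 24, value 112
- A+B+C+E: cost 25, shelf space 25, value 108
- B+C+E: cost 14, shelf space 18, value 101
Best: 112 util.

112 util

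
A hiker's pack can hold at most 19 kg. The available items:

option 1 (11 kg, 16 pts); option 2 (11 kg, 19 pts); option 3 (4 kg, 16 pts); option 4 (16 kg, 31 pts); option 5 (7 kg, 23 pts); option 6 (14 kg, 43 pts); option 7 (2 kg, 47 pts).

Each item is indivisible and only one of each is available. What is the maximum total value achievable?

90 pts

Check high-value combinations within 19 kg:
- option 6+option 7: weight 14+2=16, value 43+47=90
- option 3+option 5+option 7: weight 4+7+2=13, value 16+23+47=86
- option 2+option 3+option 7: weight 11+4+2=17, value 19+16+47=82
- option 1+option 3+option 7: weight 11+4+2=17, value 16+16+47=79
Best: 90 pts.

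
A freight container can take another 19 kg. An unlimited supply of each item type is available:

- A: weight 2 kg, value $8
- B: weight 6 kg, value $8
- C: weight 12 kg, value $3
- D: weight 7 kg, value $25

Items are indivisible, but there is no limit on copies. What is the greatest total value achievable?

Best value-per-unit is A at 8/2; filling with it alone gives 9×8 = 72.
Optimal mix: 6×A + 1×D → weight 19, value 73.

$73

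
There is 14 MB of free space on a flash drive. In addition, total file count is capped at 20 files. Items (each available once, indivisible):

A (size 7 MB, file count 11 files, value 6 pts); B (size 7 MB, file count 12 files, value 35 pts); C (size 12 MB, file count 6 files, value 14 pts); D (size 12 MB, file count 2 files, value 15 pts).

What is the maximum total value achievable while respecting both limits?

35 pts

Feasible sets respecting both limits:
- B: size 7, file count 12, value 35
- D: size 12, file count 2, value 15
- C: size 12, file count 6, value 14
Best: 35 pts.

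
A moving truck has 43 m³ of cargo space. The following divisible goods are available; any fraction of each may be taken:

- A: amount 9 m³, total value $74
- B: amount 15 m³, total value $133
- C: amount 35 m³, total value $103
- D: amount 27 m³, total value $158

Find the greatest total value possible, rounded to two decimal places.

318.19

Take in order of value per unit:
- B (133/15 per unit): all 15 → value 133, running total 133.00
- A (74/9 per unit): all 9 → value 74, running total 207.00
- D (158/27 per unit): 19 of 27 → value 19×158/27 = 111.1852, running total 318.19
Total 318.19.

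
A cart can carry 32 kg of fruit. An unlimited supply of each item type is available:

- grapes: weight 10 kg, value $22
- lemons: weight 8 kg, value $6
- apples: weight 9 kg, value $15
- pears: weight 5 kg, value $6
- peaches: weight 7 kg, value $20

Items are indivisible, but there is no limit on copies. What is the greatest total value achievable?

Best value-per-unit is peaches at 20/7; filling with it alone gives 4×20 = 80.
Optimal mix: 1×grapes + 3×peaches → weight 31, value 82.

$82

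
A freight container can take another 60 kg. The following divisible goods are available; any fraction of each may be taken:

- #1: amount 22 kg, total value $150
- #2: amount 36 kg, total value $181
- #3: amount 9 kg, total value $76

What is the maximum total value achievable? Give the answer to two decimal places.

371.81

Take in order of value per unit:
- #3 (76/9 per unit): all 9 → value 76, running total 76.00
- #1 (150/22 per unit): all 22 → value 150, running total 226.00
- #2 (181/36 per unit): 29 of 36 → value 29×181/36 = 145.8056, running total 371.81
Total 371.81.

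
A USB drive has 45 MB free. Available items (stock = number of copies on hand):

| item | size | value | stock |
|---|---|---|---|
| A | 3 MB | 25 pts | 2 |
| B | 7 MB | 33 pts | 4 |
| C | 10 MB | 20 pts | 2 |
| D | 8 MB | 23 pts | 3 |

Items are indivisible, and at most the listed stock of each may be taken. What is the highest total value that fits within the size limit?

205 pts

Top feasible selections:
- 2×A + 4×B + 1×D: size 42, value 205
- 2×A + 4×B + 1×C: size 44, value 202
- 2×A + 3×B + 2×D: size 43, value 195
- 2×A + 3×B + 1×C + 1×D: size 45, value 192
Best: 205 pts.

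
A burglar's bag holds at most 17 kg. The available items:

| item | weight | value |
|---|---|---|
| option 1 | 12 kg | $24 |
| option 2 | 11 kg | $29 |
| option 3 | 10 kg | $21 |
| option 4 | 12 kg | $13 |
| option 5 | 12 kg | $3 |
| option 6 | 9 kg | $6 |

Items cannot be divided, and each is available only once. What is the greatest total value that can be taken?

$29

Check high-value combinations within 17 kg:
- option 2: weight 11, value 29
- option 1: weight 12, value 24
- option 3: weight 10, value 21
- option 4: weight 12, value 13
- option 6: weight 9, value 6
Best: $29.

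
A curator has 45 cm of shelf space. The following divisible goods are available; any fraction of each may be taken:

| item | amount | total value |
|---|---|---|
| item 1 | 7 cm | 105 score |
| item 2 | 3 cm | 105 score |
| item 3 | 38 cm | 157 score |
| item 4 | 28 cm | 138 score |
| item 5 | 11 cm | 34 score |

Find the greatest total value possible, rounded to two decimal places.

Take in order of value per unit:
- item 2 (105/3 per unit): all 3 → value 105, running total 105.00
- item 1 (105/7 per unit): all 7 → value 105, running total 210.00
- item 4 (138/28 per unit): all 28 → value 138, running total 348.00
- item 3 (157/38 per unit): 7 of 38 → value 7×157/38 = 28.9211, running total 376.92
Total 376.92.

376.92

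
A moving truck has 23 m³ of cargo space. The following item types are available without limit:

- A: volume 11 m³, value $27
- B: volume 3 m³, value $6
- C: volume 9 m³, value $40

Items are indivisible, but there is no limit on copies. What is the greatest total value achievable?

Best value-per-unit is C at 40/9; filling with it alone gives 2×40 = 80.
Optimal mix: 1×B + 2×C → volume 21, value 86.

$86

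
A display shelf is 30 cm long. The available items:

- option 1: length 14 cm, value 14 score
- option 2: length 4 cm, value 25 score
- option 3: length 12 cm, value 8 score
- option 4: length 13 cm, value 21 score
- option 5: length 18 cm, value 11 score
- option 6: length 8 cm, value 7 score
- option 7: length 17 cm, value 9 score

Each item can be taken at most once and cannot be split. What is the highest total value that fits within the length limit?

Check high-value combinations within 30 cm:
- option 2+option 3+option 4: length 4+12+13=29, value 25+8+21=54
- option 2+option 4+option 6: length 4+13+8=25, value 25+21+7=53
- option 1+option 2+option 3: length 14+4+12=30, value 14+25+8=47
- option 2+option 4: length 4+13=17, value 25+21=46
- option 1+option 2+option 6: length 14+4+8=26, value 14+25+7=46
Best: 54 score.

54 score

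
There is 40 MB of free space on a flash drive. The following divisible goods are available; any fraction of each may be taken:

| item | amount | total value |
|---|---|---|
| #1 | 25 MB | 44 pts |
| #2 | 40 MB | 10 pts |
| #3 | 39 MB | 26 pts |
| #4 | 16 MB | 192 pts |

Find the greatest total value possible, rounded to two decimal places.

Take in order of value per unit:
- #4 (192/16 per unit): all 16 → value 192, running total 192.00
- #1 (44/25 per unit): 24 of 25 → value 24×44/25 = 42.2400, running total 234.24
Total 234.24.

234.24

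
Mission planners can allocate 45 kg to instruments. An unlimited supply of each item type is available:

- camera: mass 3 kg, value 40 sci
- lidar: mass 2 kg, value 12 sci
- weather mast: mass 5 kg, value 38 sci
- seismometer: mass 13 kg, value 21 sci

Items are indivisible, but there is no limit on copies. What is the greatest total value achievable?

Best value-per-unit is camera at 40/3, and filling with it alone uses mass 15×3=45. No mix of the others beats 15×40 = 600.

600 sci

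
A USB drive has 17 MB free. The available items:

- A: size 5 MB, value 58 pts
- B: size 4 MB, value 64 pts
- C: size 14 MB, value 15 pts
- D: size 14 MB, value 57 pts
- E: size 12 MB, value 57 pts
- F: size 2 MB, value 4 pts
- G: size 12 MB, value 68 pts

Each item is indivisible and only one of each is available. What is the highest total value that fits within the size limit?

132 pts

Check high-value combinations within 17 MB:
- B+G: size 4+12=16, value 64+68=132
- A+B+F: size 5+4+2=11, value 58+64+4=126
- A+G: size 5+12=17, value 58+68=126
- A+B: size 5+4=9, value 58+64=122
Best: 132 pts.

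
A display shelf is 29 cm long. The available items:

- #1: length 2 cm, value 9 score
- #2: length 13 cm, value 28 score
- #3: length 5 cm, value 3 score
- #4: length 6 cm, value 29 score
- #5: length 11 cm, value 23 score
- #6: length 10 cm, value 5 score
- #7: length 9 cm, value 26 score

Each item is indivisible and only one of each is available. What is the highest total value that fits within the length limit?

Check high-value combinations within 29 cm:
- #1+#4+#5+#7: length 2+6+11+9=28, value 9+29+23+26=87
- #2+#4+#7: length 13+6+9=28, value 28+29+26=83
- #4+#5+#7: length 6+11+9=26, value 29+23+26=78
Best: 87 score.

87 score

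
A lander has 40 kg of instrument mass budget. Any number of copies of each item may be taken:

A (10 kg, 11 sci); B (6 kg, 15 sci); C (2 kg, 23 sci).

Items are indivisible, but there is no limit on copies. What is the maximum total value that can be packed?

460 sci

Best value-per-unit is C at 23/2, and filling with it alone uses mass 20×2=40. No mix of the others beats 20×23 = 460.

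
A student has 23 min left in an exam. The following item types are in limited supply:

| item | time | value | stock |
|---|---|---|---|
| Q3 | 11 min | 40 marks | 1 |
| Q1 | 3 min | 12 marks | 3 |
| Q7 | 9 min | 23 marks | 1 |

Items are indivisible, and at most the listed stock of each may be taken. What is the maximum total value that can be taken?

76 marks

Best selections within time 23 and stock limits:
- 1×Q3 + 3×Q1: time 20, value 76
- 1×Q3 + 1×Q1 + 1×Q7: time 23, value 75
- 1×Q3 + 2×Q1: time 17, value 64
- 1×Q3 + 1×Q7: time 20, value 63
Best: 76 marks.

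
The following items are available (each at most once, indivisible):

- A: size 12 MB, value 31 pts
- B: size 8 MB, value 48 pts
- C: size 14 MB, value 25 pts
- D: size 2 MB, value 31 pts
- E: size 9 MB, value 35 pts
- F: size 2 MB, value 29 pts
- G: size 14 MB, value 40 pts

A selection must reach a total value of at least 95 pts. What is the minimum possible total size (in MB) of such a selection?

Subsets with value ≥ 95, sorted by total size:
- B+D+F: size 12, value 108
- D+E+F: size 13, value 95
Minimum size: 12 MB.

12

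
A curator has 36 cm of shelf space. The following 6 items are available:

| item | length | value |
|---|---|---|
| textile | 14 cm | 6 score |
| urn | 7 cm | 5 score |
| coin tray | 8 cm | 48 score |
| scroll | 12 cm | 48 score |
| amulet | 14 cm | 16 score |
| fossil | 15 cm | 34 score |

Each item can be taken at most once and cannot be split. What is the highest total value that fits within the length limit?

130 score

Check high-value combinations within 36 cm:
- coin tray+scroll+fossil: length 8+12+15=35, value 48+48+34=130
- coin tray+scroll+amulet: length 8+12+14=34, value 48+48+16=112
- textile+coin tray+scroll: length 14+8+12=34, value 6+48+48=102
Best: 130 score.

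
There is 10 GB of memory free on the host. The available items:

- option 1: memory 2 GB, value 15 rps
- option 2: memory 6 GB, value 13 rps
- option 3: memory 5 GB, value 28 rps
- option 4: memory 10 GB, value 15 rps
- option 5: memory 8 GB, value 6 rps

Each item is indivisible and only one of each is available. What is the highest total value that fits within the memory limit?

43 rps

This is a 0/1 knapsack; check combinations near the capacity.
- option 1+option 3: memory 2+5=7, value 15+28=43
- option 3: memory 5, value 28
- option 1+option 2: memory 2+6=8, value 15+13=28
- option 1+option 5: memory 2+8=10, value 15+6=21
- option 1: memory 2, value 15
Best: 43 rps.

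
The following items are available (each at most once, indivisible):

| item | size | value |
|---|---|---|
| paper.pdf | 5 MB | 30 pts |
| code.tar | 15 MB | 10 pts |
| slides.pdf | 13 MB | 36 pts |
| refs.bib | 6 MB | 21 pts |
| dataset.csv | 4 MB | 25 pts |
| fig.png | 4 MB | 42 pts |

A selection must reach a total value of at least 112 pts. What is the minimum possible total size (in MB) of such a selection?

19

Subsets with value ≥ 112, sorted by total size:
- paper.pdf+refs.bib+dataset.csv+fig.png: size 19, value 118
- paper.pdf+slides.pdf+dataset.csv+fig.png: size 26, value 133
Minimum size: 19 MB.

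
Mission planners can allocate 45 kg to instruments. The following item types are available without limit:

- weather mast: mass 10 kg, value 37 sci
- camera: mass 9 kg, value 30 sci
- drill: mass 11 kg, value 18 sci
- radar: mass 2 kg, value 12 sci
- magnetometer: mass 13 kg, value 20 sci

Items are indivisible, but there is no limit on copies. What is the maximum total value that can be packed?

Best value-per-unit is radar at 12/2, and filling with it alone uses mass 22×2=44. No mix of the others beats 22×12 = 264.

264 sci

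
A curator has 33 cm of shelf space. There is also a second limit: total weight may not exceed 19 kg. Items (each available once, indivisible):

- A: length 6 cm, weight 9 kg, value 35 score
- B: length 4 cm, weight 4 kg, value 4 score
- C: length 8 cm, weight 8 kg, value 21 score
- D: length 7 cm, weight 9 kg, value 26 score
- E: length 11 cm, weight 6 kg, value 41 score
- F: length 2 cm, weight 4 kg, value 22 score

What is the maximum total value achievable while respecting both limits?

Feasible sets respecting both limits:
- A+E+F: length 19, weight 19, value 98
- D+E+F: length 20, weight 19, value 89
- C+E+F: length 21, weight 18, value 84
Best: 98 score.

98 score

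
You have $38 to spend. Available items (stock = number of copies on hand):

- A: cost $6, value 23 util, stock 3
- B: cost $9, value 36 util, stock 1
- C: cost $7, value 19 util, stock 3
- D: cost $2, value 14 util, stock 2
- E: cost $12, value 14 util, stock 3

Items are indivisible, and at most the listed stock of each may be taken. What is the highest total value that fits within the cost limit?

152 util

Best selections within cost 38 and stock limits:
- 3×A + 1×B + 1×C + 2×D: cost 38, value 152
- 3×A + 1×B + 1×C + 1×D: cost 36, value 138
Best: 152 util.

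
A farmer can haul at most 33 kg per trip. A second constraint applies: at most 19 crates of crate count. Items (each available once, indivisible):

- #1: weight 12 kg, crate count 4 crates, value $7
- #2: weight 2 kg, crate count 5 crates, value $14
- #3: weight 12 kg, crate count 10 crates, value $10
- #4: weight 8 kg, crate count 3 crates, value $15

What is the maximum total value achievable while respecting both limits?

Feasible sets respecting both limits:
- #2+#3+#4: weight 22, crate count 18, value 39
- #1+#2+#4: weight 22, crate count 12, value 36
- #1+#3+#4: weight 32, crate count 17, value 32
Best: $39.

$39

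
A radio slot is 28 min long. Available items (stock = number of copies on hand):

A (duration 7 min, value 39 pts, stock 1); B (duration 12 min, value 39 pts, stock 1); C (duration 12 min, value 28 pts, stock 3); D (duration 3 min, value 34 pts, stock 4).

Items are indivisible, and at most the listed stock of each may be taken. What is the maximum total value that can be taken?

180 pts

Best selections within duration 28 and stock limits:
- 1×A + 1×B + 3×D: duration 28, value 180
- 1×A + 4×D: duration 19, value 175
- 1×B + 4×D: duration 24, value 175
- 1×A + 1×C + 3×D: duration 28, value 169
Best: 180 pts.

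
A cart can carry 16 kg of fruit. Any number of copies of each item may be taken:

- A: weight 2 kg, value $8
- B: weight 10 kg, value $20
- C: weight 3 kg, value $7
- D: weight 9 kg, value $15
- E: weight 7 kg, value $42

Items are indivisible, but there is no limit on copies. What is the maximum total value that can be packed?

$92

Best value-per-unit is E at 42/7; filling with it alone gives 2×42 = 84.
Optimal mix: 1×A + 2×E → weight 16, value 92.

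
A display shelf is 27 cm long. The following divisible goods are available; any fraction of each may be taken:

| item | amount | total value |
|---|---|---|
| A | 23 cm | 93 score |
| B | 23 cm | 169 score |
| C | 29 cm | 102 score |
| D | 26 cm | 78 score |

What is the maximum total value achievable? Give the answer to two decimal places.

185.17

Take in order of value per unit:
- B (169/23 per unit): all 23 → value 169, running total 169.00
- A (93/23 per unit): 4 of 23 → value 4×93/23 = 16.1739, running total 185.17
Total 185.17.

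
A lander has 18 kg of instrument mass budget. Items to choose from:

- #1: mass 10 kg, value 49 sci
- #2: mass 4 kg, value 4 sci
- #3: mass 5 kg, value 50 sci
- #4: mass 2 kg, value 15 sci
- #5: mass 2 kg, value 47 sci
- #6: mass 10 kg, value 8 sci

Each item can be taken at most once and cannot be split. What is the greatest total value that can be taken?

146 sci

Check high-value combinations within 18 kg:
- #1+#3+#5: mass 10+5+2=17, value 49+50+47=146
- #2+#3+#4+#5: mass 4+5+2+2=13, value 4+50+15+47=116
- #1+#2+#4+#5: mass 10+4+2+2=18, value 49+4+15+47=115
Best: 146 sci.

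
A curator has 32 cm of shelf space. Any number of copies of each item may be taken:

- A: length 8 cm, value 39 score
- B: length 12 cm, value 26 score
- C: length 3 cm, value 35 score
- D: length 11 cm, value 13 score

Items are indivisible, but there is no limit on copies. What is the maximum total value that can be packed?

Best value-per-unit is C at 35/3, and filling with it alone uses length 10×3=30. No mix of the others beats 10×35 = 350.

350 score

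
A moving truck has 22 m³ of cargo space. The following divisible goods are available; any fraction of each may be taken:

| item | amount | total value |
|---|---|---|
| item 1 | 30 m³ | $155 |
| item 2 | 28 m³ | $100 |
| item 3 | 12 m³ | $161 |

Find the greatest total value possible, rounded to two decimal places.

212.67

Take in order of value per unit:
- item 3 (161/12 per unit): all 12 → value 161, running total 161.00
- item 1 (155/30 per unit): 10 of 30 → value 10×155/30 = 51.6667, running total 212.67
Total 212.67.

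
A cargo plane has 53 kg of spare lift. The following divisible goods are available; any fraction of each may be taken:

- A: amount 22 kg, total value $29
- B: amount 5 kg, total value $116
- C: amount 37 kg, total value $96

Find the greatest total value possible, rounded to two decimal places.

226.50

Take in order of value per unit:
- B (116/5 per unit): all 5 → value 116, running total 116.00
- C (96/37 per unit): all 37 → value 96, running total 212.00
- A (29/22 per unit): 11 of 22 → value 11×29/22 = 14.5000, running total 226.50
Total 226.50.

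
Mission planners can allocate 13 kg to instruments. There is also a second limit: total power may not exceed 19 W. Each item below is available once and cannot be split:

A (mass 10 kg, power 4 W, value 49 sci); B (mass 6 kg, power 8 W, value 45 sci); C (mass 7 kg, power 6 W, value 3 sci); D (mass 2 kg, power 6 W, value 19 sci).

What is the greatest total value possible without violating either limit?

Feasible sets respecting both limits:
- A+D: mass 12, power 10, value 68
- B+D: mass 8, power 14, value 64
- A: mass 10, power 4, value 49
- B+C: mass 13, power 14, value 48
Best: 68 sci.

68 sci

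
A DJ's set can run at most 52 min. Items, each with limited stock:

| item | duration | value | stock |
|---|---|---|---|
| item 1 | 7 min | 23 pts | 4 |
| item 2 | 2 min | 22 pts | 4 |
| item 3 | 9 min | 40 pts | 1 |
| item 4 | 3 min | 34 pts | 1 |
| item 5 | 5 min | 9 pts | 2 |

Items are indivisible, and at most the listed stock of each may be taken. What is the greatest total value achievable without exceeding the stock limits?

254 pts

Best selections within duration 52 and stock limits:
- 4×item 1 + 4×item 2 + 1×item 3 + 1×item 4: duration 48, value 254
- 3×item 1 + 4×item 2 + 1×item 3 + 1×item 4 + 2×item 5: duration 51, value 249
- 4×item 1 + 3×item 2 + 1×item 3 + 1×item 4 + 1×item 5: duration 51, value 241
Best: 254 pts.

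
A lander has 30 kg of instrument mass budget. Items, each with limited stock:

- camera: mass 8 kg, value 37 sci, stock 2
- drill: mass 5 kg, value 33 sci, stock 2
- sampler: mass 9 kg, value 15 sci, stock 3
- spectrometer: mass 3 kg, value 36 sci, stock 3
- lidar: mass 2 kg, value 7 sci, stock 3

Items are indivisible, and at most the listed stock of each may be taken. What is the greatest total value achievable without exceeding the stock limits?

Best selections within mass 30 and stock limits:
- 1×camera + 2×drill + 3×spectrometer + 1×lidar: mass 29, value 218
- 2×camera + 1×drill + 3×spectrometer: mass 30, value 215
- 1×camera + 2×drill + 3×spectrometer: mass 27, value 211
Best: 218 sci.

218 sci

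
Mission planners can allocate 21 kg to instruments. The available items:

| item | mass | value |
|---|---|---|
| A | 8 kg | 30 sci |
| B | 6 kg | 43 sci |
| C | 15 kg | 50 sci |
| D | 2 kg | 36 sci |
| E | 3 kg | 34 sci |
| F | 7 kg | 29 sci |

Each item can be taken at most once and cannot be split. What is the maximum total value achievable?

143 sci

Check high-value combinations within 21 kg:
- A+B+D+E: mass 8+6+2+3=19, value 30+43+36+34=143
- B+D+E+F: mass 6+2+3+7=18, value 43+36+34+29=142
- A+D+E+F: mass 8+2+3+7=20, value 30+36+34+29=129
- C+D+E: mass 15+2+3=20, value 50+36+34=120
- B+D+E: mass 6+2+3=11, value 43+36+34=113
Best: 143 sci.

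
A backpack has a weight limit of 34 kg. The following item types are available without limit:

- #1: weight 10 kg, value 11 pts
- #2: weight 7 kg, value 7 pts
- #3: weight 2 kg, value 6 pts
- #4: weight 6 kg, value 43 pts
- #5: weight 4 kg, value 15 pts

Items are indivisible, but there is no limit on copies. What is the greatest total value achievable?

Best value-per-unit is #4 at 43/6; filling with it alone gives 5×43 = 215.
Optimal mix: 5×#4 + 1×#5 → weight 34, value 230.

230 pts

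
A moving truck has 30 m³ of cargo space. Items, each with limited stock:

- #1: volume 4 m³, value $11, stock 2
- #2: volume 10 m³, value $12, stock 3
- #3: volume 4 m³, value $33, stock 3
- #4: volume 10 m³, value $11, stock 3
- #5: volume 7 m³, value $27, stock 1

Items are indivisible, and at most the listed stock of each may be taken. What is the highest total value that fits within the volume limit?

Top feasible selections:
- 2×#1 + 3×#3 + 1×#5: volume 27, value 148
- 1×#2 + 3×#3 + 1×#5: volume 29, value 138
- 1×#1 + 3×#3 + 1×#5: volume 23, value 137
Best: $148.

$148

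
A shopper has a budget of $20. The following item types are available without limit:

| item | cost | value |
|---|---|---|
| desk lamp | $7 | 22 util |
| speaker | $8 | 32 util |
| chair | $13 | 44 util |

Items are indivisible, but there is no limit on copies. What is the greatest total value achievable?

Best value-per-unit is speaker at 32/8; filling with it alone gives 2×32 = 64.
Optimal mix: 1×desk lamp + 1×chair → cost 20, value 66.

66 util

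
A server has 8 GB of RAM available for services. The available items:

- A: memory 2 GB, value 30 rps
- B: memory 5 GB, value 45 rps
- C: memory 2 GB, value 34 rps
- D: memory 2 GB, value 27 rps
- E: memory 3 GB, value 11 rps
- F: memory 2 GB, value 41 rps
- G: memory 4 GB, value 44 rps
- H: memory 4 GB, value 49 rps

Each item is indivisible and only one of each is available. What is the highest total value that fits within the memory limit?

Check high-value combinations within 8 GB:
- A+C+D+F: memory 2+2+2+2=8, value 30+34+27+41=132
- C+F+H: memory 2+2+4=8, value 34+41+49=124
- A+F+H: memory 2+2+4=8, value 30+41+49=120
- C+F+G: memory 2+2+4=8, value 34+41+44=119
- D+F+H: memory 2+2+4=8, value 27+41+49=117
Best: 132 rps.

132 rps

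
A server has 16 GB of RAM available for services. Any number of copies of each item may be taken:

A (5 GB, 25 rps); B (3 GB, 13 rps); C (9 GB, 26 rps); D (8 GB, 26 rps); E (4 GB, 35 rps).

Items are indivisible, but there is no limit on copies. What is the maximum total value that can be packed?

140 rps

Best value-per-unit is E at 35/4, and filling with it alone uses memory 4×4=16. No mix of the others beats 4×35 = 140.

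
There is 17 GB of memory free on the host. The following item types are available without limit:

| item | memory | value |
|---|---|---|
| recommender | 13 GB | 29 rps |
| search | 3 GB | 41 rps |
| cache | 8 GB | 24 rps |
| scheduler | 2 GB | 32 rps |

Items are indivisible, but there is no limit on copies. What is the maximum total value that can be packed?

Best value-per-unit is scheduler at 32/2; filling with it alone gives 8×32 = 256.
Optimal mix: 1×search + 7×scheduler → memory 17, value 265.

265 rps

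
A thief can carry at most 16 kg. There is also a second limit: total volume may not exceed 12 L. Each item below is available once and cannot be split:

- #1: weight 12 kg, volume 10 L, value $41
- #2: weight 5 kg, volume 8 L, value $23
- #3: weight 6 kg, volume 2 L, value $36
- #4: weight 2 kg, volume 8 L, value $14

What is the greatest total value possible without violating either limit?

Feasible sets respecting both limits:
- #2+#3: weight 11, volume 10, value 59
- #3+#4: weight 8, volume 10, value 50
- #1: weight 12, volume 10, value 41
- #3: weight 6, volume 2, value 36
Best: $59.

$59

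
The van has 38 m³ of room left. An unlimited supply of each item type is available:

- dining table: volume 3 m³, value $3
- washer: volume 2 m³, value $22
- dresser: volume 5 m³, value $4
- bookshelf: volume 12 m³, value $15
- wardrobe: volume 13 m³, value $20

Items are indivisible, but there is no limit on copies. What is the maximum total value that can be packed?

$418

Best value-per-unit is washer at 22/2, and filling with it alone uses volume 19×2=38. No mix of the others beats 19×22 = 418.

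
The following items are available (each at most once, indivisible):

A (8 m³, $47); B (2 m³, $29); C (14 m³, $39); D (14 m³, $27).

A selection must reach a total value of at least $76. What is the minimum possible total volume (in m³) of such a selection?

Subsets with value ≥ 76, sorted by total volume:
- A+B: volume 10, value 76
- A+C: volume 22, value 86
Minimum volume: 10 m³.

10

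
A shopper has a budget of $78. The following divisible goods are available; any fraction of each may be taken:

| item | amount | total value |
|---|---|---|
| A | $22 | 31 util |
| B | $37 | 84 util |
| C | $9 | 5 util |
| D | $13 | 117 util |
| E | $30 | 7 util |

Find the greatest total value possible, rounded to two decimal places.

Take in order of value per unit:
- D (117/13 per unit): all 13 → value 117, running total 117.00
- B (84/37 per unit): all 37 → value 84, running total 201.00
- A (31/22 per unit): all 22 → value 31, running total 232.00
- C (5/9 per unit): 6 of 9 → value 6×5/9 = 3.3333, running total 235.33
Total 235.33.

235.33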